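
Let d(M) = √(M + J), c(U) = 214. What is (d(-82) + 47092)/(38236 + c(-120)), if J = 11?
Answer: 23546/19225 + I*√71/38450 ≈ 1.2248 + 0.00021915*I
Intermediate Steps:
d(M) = √(11 + M) (d(M) = √(M + 11) = √(11 + M))
(d(-82) + 47092)/(38236 + c(-120)) = (√(11 - 82) + 47092)/(38236 + 214) = (√(-71) + 47092)/38450 = (I*√71 + 47092)*(1/38450) = (47092 + I*√71)*(1/38450) = 23546/19225 + I*√71/38450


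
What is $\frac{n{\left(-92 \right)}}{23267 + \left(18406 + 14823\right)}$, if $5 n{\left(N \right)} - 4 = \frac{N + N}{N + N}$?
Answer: $\frac{1}{56496} \approx 1.77 \cdot 10^{-5}$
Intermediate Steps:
$n{\left(N \right)} = 1$ ($n{\left(N \right)} = \frac{4}{5} + \frac{\left(N + N\right) \frac{1}{N + N}}{5} = \frac{4}{5} + \frac{2 N \frac{1}{2 N}}{5} = \frac{4}{5} + \frac{1}{5} \cdot 1 = \frac{4}{5} + \frac{1}{5} = 1$)
$\frac{n{\left(-92 \right)}}{23267 + \left(18406 + 14823\right)} = 1 \frac{1}{23267 + \left(18406 + 14823\right)} = 1 \frac{1}{23267 + 33229} = 1 \cdot \frac{1}{56496} = \frac{1}{56496}$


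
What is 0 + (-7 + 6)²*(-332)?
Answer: -332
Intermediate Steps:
0 + (-7 + 6)²*(-332) = 0 + (-1)²*(-332) = 0 + 1*(-332) = 0 - 332 = -332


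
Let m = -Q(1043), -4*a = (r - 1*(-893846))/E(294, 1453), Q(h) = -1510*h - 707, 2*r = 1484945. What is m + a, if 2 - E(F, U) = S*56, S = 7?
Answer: 1639753359/1040 ≈ 1.5767e+6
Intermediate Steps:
r = 1484945/2 (r = (½)*1484945 = 1484945/2 ≈ 7.4247e+5)
Q(h) = -707 - 1510*h
E(F, U) = -390 (E(F, U) = 2 - 7*56 = 2 - 1*392 = 2 - 392 = -390)
a = 1090879/1040 (a = -(1484945/2 - 1*(-893846))/(4*(-390)) = -(1484945/2 + 893846)*(-1)/(4*390) = -3272637*(-1)/(8*390) = -¼*(-1090879/260) = 1090879/1040 ≈ 1048.9)
m = 1575637 (m = -(-707 - 1510*1043) = -(-707 - 1574930) = -1*(-1575637) = 1575637)
m + a = 1575637 + 1090879/1040 = 1639753359/1040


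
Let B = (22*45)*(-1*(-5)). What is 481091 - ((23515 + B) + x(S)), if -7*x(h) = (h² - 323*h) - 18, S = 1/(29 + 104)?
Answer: 56045147838/123823 ≈ 4.5262e+5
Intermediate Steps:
B = 4950 (B = 990*5 = 4950)
S = 1/133 ≈ 0.0075188
x(h) = 18/7 - h²/7 + 323*h/7 (x(h) = -((h² - 323*h) - 18)/7 = -(-18 + h² - 323*h)/7 = 18/7 - h²/7 + 323*h/7)
481091 - ((23515 + B) + x(S)) = 481091 - ((23515 + 4950) + (18/7 - (1/133)²/7 + (323/7)*(1/133))) = 481091 - (28465 + (18/7 - ⅐*1/17689 + 17/49)) = 481091 - (28465 + (18/7 - 1/123823 + 17/49)) = 481091 - (28465 + 361360/123823) = 481091 - 1*3524983055/123823 = 481091 - 3524983055/123823 = 56045147838/123823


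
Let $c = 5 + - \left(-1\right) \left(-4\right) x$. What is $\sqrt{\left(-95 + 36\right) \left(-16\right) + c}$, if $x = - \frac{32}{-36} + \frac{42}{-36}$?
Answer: $\frac{\sqrt{8551}}{3} \approx 30.824$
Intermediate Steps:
$x = - \frac{5}{18}$ ($x = \left(-32\right) \left(- \frac{1}{36}\right) + 42 \left(- \frac{1}{36}\right) = \frac{8}{9} - \frac{7}{6} = - \frac{5}{18} \approx -0.27778$)
$c = \frac{55}{9}$ ($c = 5 + - \left(-1\right) \left(-4\right) \left(- \frac{5}{18}\right) = 5 + \left(-1\right) 4 \left(- \frac{5}{18}\right) = 5 - - \frac{10}{9} = 5 + \frac{10}{9} = \frac{55}{9} \approx 6.1111$)
$\sqrt{\left(-95 + 36\right) \left(-16\right) + c} = \sqrt{\left(-95 + 36\right) \left(-16\right) + \frac{55}{9}} = \sqrt{\left(-59\right) \left(-16\right) + \frac{55}{9}} = \sqrt{944 + \frac{55}{9}} = \sqrt{\frac{8551}{9}} = \frac{\sqrt{8551}}{3}$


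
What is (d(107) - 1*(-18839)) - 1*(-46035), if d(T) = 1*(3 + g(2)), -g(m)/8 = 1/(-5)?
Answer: 324393/5 ≈ 64879.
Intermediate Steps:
g(m) = 8/5 (g(m) = -8/(-5) = -8*(-⅕) = 8/5)
d(T) = 23/5 (d(T) = 1*(3 + 8/5) = 1*(23/5) = 23/5)
(d(107) - 1*(-18839)) - 1*(-46035) = (23/5 - 1*(-18839)) - 1*(-46035) = (23/5 + 18839) + 46035 = 94218/5 + 46035 = 324393/5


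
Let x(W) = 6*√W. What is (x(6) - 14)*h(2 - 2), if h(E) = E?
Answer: 0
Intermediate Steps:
(x(6) - 14)*h(2 - 2) = (6*√6 - 14)*(2 - 2) = (-14 + 6*√6)*0 = 0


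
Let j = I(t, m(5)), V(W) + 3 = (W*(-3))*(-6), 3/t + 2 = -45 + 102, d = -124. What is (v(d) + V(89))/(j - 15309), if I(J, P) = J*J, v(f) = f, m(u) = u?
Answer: -4461875/46309716 ≈ -0.096349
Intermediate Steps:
t = 3/55 (t = 3/(-2 + (-45 + 102)) = 3/(-2 + 57) = 3/55 ≈ 0.054545)
I(J, P) = J²
V(W) = -3 + 18*W (V(W) = -3 + (W*(-3))*(-6) = -3 - 3*W*(-6) = -3 + 18*W)
j = 9/3025 (j = (3/55)² = 9/3025 ≈ 0.0029752)
(v(d) + V(89))/(j - 15309) = (-124 + (-3 + 18*89))/(9/3025 - 15309) = (-124 + (-3 + 1602))/(-46309716/3025) = (-124 + 1599)*(-3025/46309716) = 1475*(-3025/46309716) = -4461875/46309716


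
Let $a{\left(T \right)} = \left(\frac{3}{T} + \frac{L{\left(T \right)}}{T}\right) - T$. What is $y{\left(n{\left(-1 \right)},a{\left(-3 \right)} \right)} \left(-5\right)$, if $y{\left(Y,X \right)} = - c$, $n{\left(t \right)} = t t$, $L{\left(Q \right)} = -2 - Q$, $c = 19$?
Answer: $95$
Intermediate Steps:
$n{\left(t \right)} = t^{2}$
$a{\left(T \right)} = - T + \frac{3}{T} + \frac{-2 - T}{T}$ ($a{\left(T \right)} = \left(\frac{3}{T} + \frac{-2 - T}{T}\right) - T = - T + \frac{3}{T} + \frac{-2 - T}{T}$)
$y{\left(Y,X \right)} = -19$ ($y{\left(Y,X \right)} = \left(-1\right) 19 = -19$)
$y{\left(n{\left(-1 \right)},a{\left(-3 \right)} \right)} \left(-5\right) = \left(-19\right) \left(-5\right) = 95$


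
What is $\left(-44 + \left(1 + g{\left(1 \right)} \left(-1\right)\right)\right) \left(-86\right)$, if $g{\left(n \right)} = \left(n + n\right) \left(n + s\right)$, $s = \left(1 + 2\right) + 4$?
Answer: $5074$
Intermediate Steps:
$s = 7$ ($s = 3 + 4 = 7$)
$g{\left(n \right)} = 2 n \left(7 + n\right)$ ($g{\left(n \right)} = \left(n + n\right) \left(n + 7\right) = 2 n \left(7 + n\right)$)
$\left(-44 + \left(1 + g{\left(1 \right)} \left(-1\right)\right)\right) \left(-86\right) = \left(-44 + \left(1 + 2 \cdot 1 \left(7 + 1\right) \left(-1\right)\right)\right) \left(-86\right) = \left(-44 + \left(1 + 2 \cdot 1 \cdot 8 \left(-1\right)\right)\right) \left(-86\right) = \left(-44 + \left(1 + 16 \left(-1\right)\right)\right) \left(-86\right) = \left(-44 + \left(1 - 16\right)\right) \left(-86\right) = \left(-44 - 15\right) \left(-86\right) = \left(-59\right) \left(-86\right) = 5074$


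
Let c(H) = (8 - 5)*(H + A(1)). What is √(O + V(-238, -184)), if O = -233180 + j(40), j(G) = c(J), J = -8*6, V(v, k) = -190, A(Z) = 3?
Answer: 3*I*√25945 ≈ 483.22*I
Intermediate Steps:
J = -48
c(H) = 9 + 3*H (c(H) = (8 - 5)*(H + 3) = 3*(3 + H) = 9 + 3*H)
j(G) = -135 (j(G) = 9 + 3*(-48) = 9 - 144 = -135)
O = -233315 (O = -233180 - 135 = -233315)
√(O + V(-238, -184)) = √(-233315 - 190) = √(-233505) = 3*I*√25945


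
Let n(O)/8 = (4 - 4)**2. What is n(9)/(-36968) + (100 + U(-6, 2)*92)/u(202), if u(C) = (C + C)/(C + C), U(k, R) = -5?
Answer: -360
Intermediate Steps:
u(C) = 1 (u(C) = (2*C)/((2*C)) = (2*C)*(1/(2*C)) = 1)
n(O) = 0 (n(O) = 8*(4 - 4)**2 = 8*0**2 = 8*0 = 0)
n(9)/(-36968) + (100 + U(-6, 2)*92)/u(202) = 0/(-36968) + (100 - 5*92)/1 = 0*(-1/36968) + (100 - 460)*1 = 0 - 360*1 = 0 - 360 = -360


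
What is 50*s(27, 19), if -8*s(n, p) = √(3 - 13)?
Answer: -25*I*√10/4 ≈ -19.764*I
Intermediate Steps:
s(n, p) = -I*√10/8 (s(n, p) = -√(3 - 13)/8 = -I*√10/8)
50*s(27, 19) = 50*(-I*√10/8) = -25*I*√10/4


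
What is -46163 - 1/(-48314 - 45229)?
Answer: -4318225508/93543 ≈ -46163.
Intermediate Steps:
-46163 - 1/(-48314 - 45229) = -46163 - 1/(-93543) = -46163 - 1*(-1/93543) = -46163 + 1/93543 = -4318225508/93543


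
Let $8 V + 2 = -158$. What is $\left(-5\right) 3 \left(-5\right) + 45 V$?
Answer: $-825$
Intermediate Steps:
$V = -20$ ($V = - \frac{1}{4} + \frac{1}{8} \left(-158\right) = - \frac{1}{4} - \frac{79}{4} = -20$)
$\left(-5\right) 3 \left(-5\right) + 45 V = \left(-5\right) 3 \left(-5\right) + 45 \left(-20\right) = \left(-15\right) \left(-5\right) - 900 = 75 - 900 = -825$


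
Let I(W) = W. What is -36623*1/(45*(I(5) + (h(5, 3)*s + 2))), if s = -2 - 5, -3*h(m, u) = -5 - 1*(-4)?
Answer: -36623/210 ≈ -174.40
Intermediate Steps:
h(m, u) = ⅓ (h(m, u) = -(-5 - 1*(-4))/3 = -(-5 + 4)/3 = -⅓*(-1) = ⅓)
s = -7
-36623*1/(45*(I(5) + (h(5, 3)*s + 2))) = -36623*1/(45*(5 + ((⅓)*(-7) + 2))) = -36623*1/(45*(5 + (-7/3 + 2))) = -36623*1/(45*(5 - ⅓)) = -36623/(45*(14/3)) = -36623/210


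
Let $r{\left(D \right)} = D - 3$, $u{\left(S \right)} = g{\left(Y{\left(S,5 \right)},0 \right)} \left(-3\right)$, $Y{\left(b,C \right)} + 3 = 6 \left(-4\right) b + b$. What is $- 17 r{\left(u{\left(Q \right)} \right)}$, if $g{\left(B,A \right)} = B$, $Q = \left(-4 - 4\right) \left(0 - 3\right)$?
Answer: $-28254$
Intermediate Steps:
$Q = 24$ ($Q = \left(-8\right) \left(-3\right) = 24$)
$Y{\left(b,C \right)} = -3 - 23 b$ ($Y{\left(b,C \right)} = -3 + \left(6 \left(-4\right) b + b\right) = -3 + \left(- 24 b + b\right) = -3 - 23 b$)
$u{\left(S \right)} = 9 + 69 S$ ($u{\left(S \right)} = \left(-3 - 23 S\right) \left(-3\right) = 9 + 69 S$)
$r{\left(D \right)} = -3 + D$
$- 17 r{\left(u{\left(Q \right)} \right)} = - 17 \left(-3 + \left(9 + 69 \cdot 24\right)\right) = - 17 \left(-3 + \left(9 + 1656\right)\right) = - 17 \left(-3 + 1665\right) = \left(-17\right) 1662 = -28254$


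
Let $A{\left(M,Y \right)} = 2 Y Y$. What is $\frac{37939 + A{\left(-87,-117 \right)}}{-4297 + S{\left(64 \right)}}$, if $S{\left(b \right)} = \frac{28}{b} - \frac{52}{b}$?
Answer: $- \frac{16856}{1109} \approx -15.199$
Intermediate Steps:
$A{\left(M,Y \right)} = 2 Y^{2}$
$S{\left(b \right)} = - \frac{24}{b}$
$\frac{37939 + A{\left(-87,-117 \right)}}{-4297 + S{\left(64 \right)}} = \frac{37939 + 2 \left(-117\right)^{2}}{-4297 - \frac{24}{64}} = \frac{37939 + 2 \cdot 13689}{-4297 - \frac{3}{8}} = \frac{37939 + 27378}{-4297 - \frac{3}{8}} = \frac{65317}{- \frac{34379}{8}} = 65317 \left(- \frac{8}{34379}\right) = - \frac{16856}{1109}$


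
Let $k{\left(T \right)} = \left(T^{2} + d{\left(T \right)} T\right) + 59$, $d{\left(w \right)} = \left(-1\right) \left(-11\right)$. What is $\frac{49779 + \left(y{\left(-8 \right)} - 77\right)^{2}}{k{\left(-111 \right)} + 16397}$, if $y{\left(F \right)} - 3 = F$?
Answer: $\frac{56503}{27556} \approx 2.0505$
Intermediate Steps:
$y{\left(F \right)} = 3 + F$
$d{\left(w \right)} = 11$
$k{\left(T \right)} = 59 + T^{2} + 11 T$ ($k{\left(T \right)} = \left(T^{2} + 11 T\right) + 59 = 59 + T^{2} + 11 T$)
$\frac{49779 + \left(y{\left(-8 \right)} - 77\right)^{2}}{k{\left(-111 \right)} + 16397} = \frac{49779 + \left(\left(3 - 8\right) - 77\right)^{2}}{\left(59 + \left(-111\right)^{2} + 11 \left(-111\right)\right) + 16397} = \frac{49779 + \left(-5 - 77\right)^{2}}{\left(59 + 12321 - 1221\right) + 16397} = \frac{49779 + \left(-82\right)^{2}}{11159 + 16397} = \frac{49779 + 6724}{27556} = 56503 \cdot \frac{1}{27556} = \frac{56503}{27556}$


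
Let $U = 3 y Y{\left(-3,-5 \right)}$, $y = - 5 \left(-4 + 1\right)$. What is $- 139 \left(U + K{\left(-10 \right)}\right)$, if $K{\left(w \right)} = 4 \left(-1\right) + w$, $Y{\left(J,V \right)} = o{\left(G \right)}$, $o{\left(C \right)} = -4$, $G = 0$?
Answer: $26966$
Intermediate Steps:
$Y{\left(J,V \right)} = -4$
$K{\left(w \right)} = -4 + w$
$y = 15$ ($y = \left(-5\right) \left(-3\right) = 15$)
$U = -180$ ($U = 3 \cdot 15 \left(-4\right) = 45 \left(-4\right) = -180$)
$- 139 \left(U + K{\left(-10 \right)}\right) = - 139 \left(-180 - 14\right) = \left(-139\right) \left(-194\right) = 26966$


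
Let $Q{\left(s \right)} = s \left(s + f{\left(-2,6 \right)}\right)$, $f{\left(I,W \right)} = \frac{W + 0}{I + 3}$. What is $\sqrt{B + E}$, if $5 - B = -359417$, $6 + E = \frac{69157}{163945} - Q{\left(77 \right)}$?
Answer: $\frac{\sqrt{9488604234844990}}{163945} \approx 594.16$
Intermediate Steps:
$f{\left(I,W \right)} = \frac{W}{3 + I}$
$Q{\left(s \right)} = s \left(6 + s\right)$ ($Q{\left(s \right)} = s \left(s + \frac{6}{3 - 2}\right) = s \left(s + \frac{6}{1}\right) = s \left(s + 6 \cdot 1\right) = s \left(s + 6\right) = s \left(6 + s\right)$)
$E = - \frac{1048687008}{163945}$ ($E = -6 + \left(\frac{69157}{163945} - 77 \left(6 + 77\right)\right) = -6 + \left(69157 \cdot \frac{1}{163945} - 77 \cdot 83\right) = -6 + \left(\frac{69157}{163945} - 6391\right) = -6 - \frac{1047703338}{163945} = - \frac{1048687008}{163945} \approx -6396.6$)
$B = 359422$ ($B = 5 - -359417 = 5 + 359417 = 359422$)
$\sqrt{B + E} = \sqrt{359422 - \frac{1048687008}{163945}} = \sqrt{\frac{57876752782}{163945}} = \frac{\sqrt{9488604234844990}}{163945}$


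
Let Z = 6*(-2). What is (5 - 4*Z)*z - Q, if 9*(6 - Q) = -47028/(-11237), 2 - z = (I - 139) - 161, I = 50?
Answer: 450057526/33711 ≈ 13350.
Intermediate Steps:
Z = -12
z = 252 (z = 2 - ((50 - 139) - 161) = 2 - (-89 - 161) = 2 - 1*(-250) = 2 + 250 = 252)
Q = 186590/33711 (Q = 6 - (-15676)/(3*(-11237)) = 6 - (-15676)*(-1)/(3*11237) = 6 - ⅑*47028/11237 = 6 - 15676/33711 = 186590/33711 ≈ 5.5350)
(5 - 4*Z)*z - Q = (5 - 4*(-12))*252 - 1*186590/33711 = (5 + 48)*252 - 186590/33711 = 53*252 - 186590/33711 = 13356 - 186590/33711 = 450057526/33711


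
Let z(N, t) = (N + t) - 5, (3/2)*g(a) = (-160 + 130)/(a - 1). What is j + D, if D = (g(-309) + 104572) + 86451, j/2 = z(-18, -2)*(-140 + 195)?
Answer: 5836465/31 ≈ 1.8827e+5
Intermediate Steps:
g(a) = -20/(-1 + a) (g(a) = 2*((-160 + 130)/(a - 1))/3 = 2*(-30/(-1 + a))/3 = -20/(-1 + a))
z(N, t) = -5 + N + t
j = -2750 (j = 2*((-5 - 18 - 2)*(-140 + 195)) = 2*(-25*55) = 2*(-1375) = -2750)
D = 5921715/31 (D = (-20/(-1 - 309) + 104572) + 86451 = (-20/(-310) + 104572) + 86451 = (-20*(-1/310) + 104572) + 86451 = (2/31 + 104572) + 86451 = 3241734/31 + 86451 = 5921715/31 ≈ 1.9102e+5)
j + D = -2750 + 5921715/31 = 5836465/31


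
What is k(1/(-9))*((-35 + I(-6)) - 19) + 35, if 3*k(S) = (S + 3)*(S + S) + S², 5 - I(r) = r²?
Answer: 4280/81 ≈ 52.839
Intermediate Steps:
I(r) = 5 - r²
k(S) = S²/3 + 2*S*(3 + S)/3 (k(S) = ((S + 3)*(S + S) + S²)/3 = ((3 + S)*(2*S) + S²)/3 = (2*S*(3 + S) + S²)/3 = (S² + 2*S*(3 + S))/3 = S²/3 + 2*S*(3 + S)/3)
k(1/(-9))*((-35 + I(-6)) - 19) + 35 = ((2 + 1/(-9))/(-9))*((-35 + (5 - 1*(-6)²)) - 19) + 35 = (-(2 - ⅑)/9)*((-35 + (5 - 1*36)) - 19) + 35 = (-⅑*17/9)*((-35 + (5 - 36)) - 19) + 35 = -17*((-35 - 31) - 19)/81 + 35 = -17*(-66 - 19)/81 + 35 = -17/81*(-85) + 35 = 1445/81 + 35 = 4280/81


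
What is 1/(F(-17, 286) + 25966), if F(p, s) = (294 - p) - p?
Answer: 1/26294 ≈ 3.8031e-5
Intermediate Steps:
F(p, s) = 294 - 2*p
1/(F(-17, 286) + 25966) = 1/((294 - 2*(-17)) + 25966) = 1/((294 + 34) + 25966) = 1/(328 + 25966) = 1/26294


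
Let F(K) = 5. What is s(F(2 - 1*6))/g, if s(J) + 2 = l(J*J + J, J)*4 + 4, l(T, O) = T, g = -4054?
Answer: -61/2027 ≈ -0.030094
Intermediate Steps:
s(J) = 2 + 4*J + 4*J**2 (s(J) = -2 + ((J*J + J)*4 + 4) = -2 + ((J**2 + J)*4 + 4) = -2 + ((J + J**2)*4 + 4) = -2 + ((4*J + 4*J**2) + 4) = -2 + (4 + 4*J + 4*J**2) = 2 + 4*J + 4*J**2)
s(F(2 - 1*6))/g = (2 + 4*5*(1 + 5))/(-4054) = (2 + 4*5*6)*(-1/4054) = (2 + 120)*(-1/4054) = 122*(-1/4054) = -61/2027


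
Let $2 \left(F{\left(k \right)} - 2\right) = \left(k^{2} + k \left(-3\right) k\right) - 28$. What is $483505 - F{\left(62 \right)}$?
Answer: $487361$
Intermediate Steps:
$F{\left(k \right)} = -12 - k^{2}$ ($F{\left(k \right)} = 2 + \frac{\left(k^{2} + k \left(-3\right) k\right) - 28}{2} = 2 + \frac{\left(k^{2} + - 3 k k\right) - 28}{2} = 2 + \frac{\left(k^{2} - 3 k^{2}\right) - 28}{2} = 2 + \frac{- 2 k^{2} - 28}{2} = 2 + \frac{-28 - 2 k^{2}}{2} = 2 - \left(14 + k^{2}\right) = -12 - k^{2}$)
$483505 - F{\left(62 \right)} = 483505 - \left(-12 - 62^{2}\right) = 483505 - \left(-12 - 3844\right) = 483505 - -3856 = 483505 + 3856 = 487361$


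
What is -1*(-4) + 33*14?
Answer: 466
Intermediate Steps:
-1*(-4) + 33*14 = 4 + 462 = 466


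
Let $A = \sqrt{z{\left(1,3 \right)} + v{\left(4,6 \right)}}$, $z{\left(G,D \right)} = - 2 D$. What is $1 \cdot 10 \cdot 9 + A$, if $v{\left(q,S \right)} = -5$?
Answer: $90 + i \sqrt{11} \approx 90.0 + 3.3166 i$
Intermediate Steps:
$A = i \sqrt{11}$ ($A = \sqrt{\left(-2\right) 3 - 5} = \sqrt{-6 - 5} = \sqrt{-11} = i \sqrt{11} \approx 3.3166 i$)
$1 \cdot 10 \cdot 9 + A = 1 \cdot 10 \cdot 9 + i \sqrt{11} = 10 \cdot 9 + i \sqrt{11} = 90 + i \sqrt{11}$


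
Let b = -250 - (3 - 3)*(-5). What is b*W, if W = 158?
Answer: -39500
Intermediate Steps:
b = -250 (b = -250 - 0*(-5) = -250 - 1*0 = -250 + 0 = -250)
b*W = -250*158 = -39500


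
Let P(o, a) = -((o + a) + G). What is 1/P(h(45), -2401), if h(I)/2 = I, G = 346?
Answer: 1/1965 ≈ 0.00050891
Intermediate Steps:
h(I) = 2*I
P(o, a) = -346 - a - o (P(o, a) = -((o + a) + 346) = -((a + o) + 346) = -(346 + a + o) = -346 - a - o)
1/P(h(45), -2401) = 1/(-346 - 1*(-2401) - 2*45) = 1/(-346 + 2401 - 1*90) = 1/(-346 + 2401 - 90) = 1/1965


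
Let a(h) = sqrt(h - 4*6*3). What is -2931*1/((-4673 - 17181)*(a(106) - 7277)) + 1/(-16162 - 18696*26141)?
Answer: -1619710766789168/87877729266796524195 - 977*sqrt(34)/385757301510 ≈ -1.8446e-5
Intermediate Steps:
a(h) = sqrt(-72 + h) (a(h) = sqrt(h - 24*3) = sqrt(h - 72) = sqrt(-72 + h))
-2931*1/((-4673 - 17181)*(a(106) - 7277)) + 1/(-16162 - 18696*26141) = -2931*1/((-4673 - 17181)*(sqrt(-72 + 106) - 7277)) + 1/(-16162 - 18696*26141) = -2931*(-1/(21854*(sqrt(34) - 7277))) + (1/26141)/(-34858) = -2931*(-1/(21854*(-7277 + sqrt(34)))) - 1/34858*1/26141 = -2931/(159031558 - 21854*sqrt(34)) - 1/911222978 = -1/911222978 - 2931/(159031558 - 21854*sqrt(34))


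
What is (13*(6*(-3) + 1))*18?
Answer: -3978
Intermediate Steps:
(13*(6*(-3) + 1))*18 = (13*(-18 + 1))*18 = (13*(-17))*18 = -221*18 = -3978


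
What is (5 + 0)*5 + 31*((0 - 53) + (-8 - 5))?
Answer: -2021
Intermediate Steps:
(5 + 0)*5 + 31*((0 - 53) + (-8 - 5)) = 5*5 + 31*(-53 - 13) = 25 + 31*(-66) = 25 - 2046 = -2021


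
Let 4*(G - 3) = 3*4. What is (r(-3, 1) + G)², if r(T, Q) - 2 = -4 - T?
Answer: 49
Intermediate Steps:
r(T, Q) = -2 - T (r(T, Q) = 2 + (-4 - T) = -2 - T)
G = 6 (G = 3 + (3*4)/4 = 3 + (¼)*12 = 3 + 3 = 6)
(r(-3, 1) + G)² = ((-2 - 1*(-3)) + 6)² = ((-2 + 3) + 6)² = (1 + 6)² = 7² = 49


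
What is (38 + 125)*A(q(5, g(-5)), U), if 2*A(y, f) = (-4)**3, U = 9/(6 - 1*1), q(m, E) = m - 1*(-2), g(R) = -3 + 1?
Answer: -5216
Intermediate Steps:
g(R) = -2
q(m, E) = 2 + m (q(m, E) = m + 2 = 2 + m)
U = 9/5 (U = 9/(6 - 1) = 9/5 ≈ 1.8000)
A(y, f) = -32 (A(y, f) = (1/2)*(-4)**3 = (1/2)*(-64) = -32)
(38 + 125)*A(q(5, g(-5)), U) = (38 + 125)*(-32) = 163*(-32) = -5216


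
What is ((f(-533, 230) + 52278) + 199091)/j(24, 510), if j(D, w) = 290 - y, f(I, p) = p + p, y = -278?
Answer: 251829/568 ≈ 443.36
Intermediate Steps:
f(I, p) = 2*p
j(D, w) = 568 (j(D, w) = 290 - 1*(-278) = 290 + 278 = 568)
((f(-533, 230) + 52278) + 199091)/j(24, 510) = ((2*230 + 52278) + 199091)/568 = ((460 + 52278) + 199091)*(1/568) = (52738 + 199091)*(1/568) = 251829*(1/568) = 251829/568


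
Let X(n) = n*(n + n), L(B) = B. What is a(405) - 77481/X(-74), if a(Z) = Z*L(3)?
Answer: 13229199/10952 ≈ 1207.9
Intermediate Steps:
X(n) = 2*n² (X(n) = n*(2*n) = 2*n²)
a(Z) = 3*Z (a(Z) = Z*3 = 3*Z)
a(405) - 77481/X(-74) = 3*405 - 77481/(2*(-74)²) = 1215 - 77481/(2*5476) = 1215 - 77481/10952 = 13229199/10952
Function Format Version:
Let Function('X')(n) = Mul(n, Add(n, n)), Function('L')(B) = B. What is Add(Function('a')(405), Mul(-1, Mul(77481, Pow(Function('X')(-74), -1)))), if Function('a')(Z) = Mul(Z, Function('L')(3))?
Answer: Rational(13229199, 10952) ≈ 1207.9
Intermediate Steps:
Function('X')(n) = Mul(2, Pow(n, 2)) (Function('X')(n) = Mul(n, Mul(2, n)) = Mul(2, Pow(n, 2)))
Function('a')(Z) = Mul(3, Z) (Function('a')(Z) = Mul(Z, 3) = Mul(3, Z))
Add(Function('a')(405), Mul(-1, Mul(77481, Pow(Function('X')(-74), -1)))) = Add(Mul(3, 405), Mul(-1, Mul(77481, Pow(Mul(2, Pow(-74, 2)), -1)))) = Add(1215, Mul(-1, Mul(77481, Pow(Mul(2, 5476), -1)))) = Add(1215, Mul(-1, Mul(77481, Pow(10952, -1)))) = Add(1215, Mul(-1, Mul(77481, Rational(1, 10952)))) = Add(1215, Mul(-1, Rational(77481, 10952))) = Add(1215, Rational(-77481, 10952)) = Rational(13229199, 10952)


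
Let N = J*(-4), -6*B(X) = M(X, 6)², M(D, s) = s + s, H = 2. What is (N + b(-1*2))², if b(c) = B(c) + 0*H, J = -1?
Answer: 400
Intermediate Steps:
M(D, s) = 2*s
B(X) = -24 (B(X) = -(2*6)²/6 = -⅙*12² = -⅙*144 = -24)
b(c) = -24 (b(c) = -24 + 0*2 = -24 + 0 = -24)
N = 4 (N = -1*(-4) = 4)
(N + b(-1*2))² = (4 - 24)² = (-20)² = 400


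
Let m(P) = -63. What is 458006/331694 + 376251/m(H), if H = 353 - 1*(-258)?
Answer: -20795224136/3482787 ≈ -5970.9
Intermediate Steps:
H = 611 (H = 353 + 258 = 611)
458006/331694 + 376251/m(H) = 458006/331694 + 376251/(-63) = 458006*(1/331694) + 376251*(-1/63) = 229003/165847 - 125417/21 = -20795224136/3482787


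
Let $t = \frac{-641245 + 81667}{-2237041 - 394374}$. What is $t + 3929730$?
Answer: $\frac{10340751027528}{2631415} \approx 3.9297 \cdot 10^{6}$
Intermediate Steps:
$t = \frac{559578}{2631415}$ ($t = - \frac{559578}{-2631415} = \left(-559578\right) \left(- \frac{1}{2631415}\right) = \frac{559578}{2631415} \approx 0.21265$)
$t + 3929730 = \frac{559578}{2631415} + 3929730 = \frac{10340751027528}{2631415}$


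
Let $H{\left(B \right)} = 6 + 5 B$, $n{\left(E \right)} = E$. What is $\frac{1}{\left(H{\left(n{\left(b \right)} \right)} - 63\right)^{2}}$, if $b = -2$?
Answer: $\frac{1}{4489} \approx 0.00022277$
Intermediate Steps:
$\frac{1}{\left(H{\left(n{\left(b \right)} \right)} - 63\right)^{2}} = \frac{1}{\left(\left(6 + 5 \left(-2\right)\right) - 63\right)^{2}} = \frac{1}{\left(\left(6 - 10\right) - 63\right)^{2}} = \frac{1}{\left(-4 - 63\right)^{2}} = \frac{1}{\left(-67\right)^{2}} = \frac{1}{4489}$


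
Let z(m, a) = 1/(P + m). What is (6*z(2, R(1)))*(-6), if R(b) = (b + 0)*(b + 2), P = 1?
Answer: -12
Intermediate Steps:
R(b) = b*(2 + b)
z(m, a) = 1/(1 + m)
(6*z(2, R(1)))*(-6) = (6/(1 + 2))*(-6) = (6/3)*(-6) = (6*(1/3))*(-6) = 2*(-6) = -12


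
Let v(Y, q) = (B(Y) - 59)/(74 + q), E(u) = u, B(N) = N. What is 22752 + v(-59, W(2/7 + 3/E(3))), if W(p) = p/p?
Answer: 1706282/75 ≈ 22750.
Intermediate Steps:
W(p) = 1
v(Y, q) = (-59 + Y)/(74 + q) (v(Y, q) = (Y - 59)/(74 + q) = (-59 + Y)/(74 + q))
22752 + v(-59, W(2/7 + 3/E(3))) = 22752 + (-59 - 59)/(74 + 1) = 22752 - 118/75 = 1706282/75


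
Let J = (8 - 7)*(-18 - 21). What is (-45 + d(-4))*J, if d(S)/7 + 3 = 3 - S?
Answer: 663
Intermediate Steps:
d(S) = -7*S (d(S) = -21 + 7*(3 - S) = -21 + (21 - 7*S) = -7*S)
J = -39 (J = 1*(-39) = -39)
(-45 + d(-4))*J = (-45 - 7*(-4))*(-39) = (-45 + 28)*(-39) = -17*(-39) = 663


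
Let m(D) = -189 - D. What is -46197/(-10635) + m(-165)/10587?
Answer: 54314711/12510305 ≈ 4.3416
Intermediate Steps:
-46197/(-10635) + m(-165)/10587 = -46197/(-10635) + (-189 - 1*(-165))/10587 = -46197*(-1/10635) + (-189 + 165)*(1/10587) = 15399/3545 - 24*1/10587 = 15399/3545 - 8/3529 = 54314711/12510305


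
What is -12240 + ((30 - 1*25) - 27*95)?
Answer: -14800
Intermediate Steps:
-12240 + ((30 - 1*25) - 27*95) = -12240 + ((30 - 25) - 2565) = -12240 + (5 - 2565) = -12240 - 2560 = -14800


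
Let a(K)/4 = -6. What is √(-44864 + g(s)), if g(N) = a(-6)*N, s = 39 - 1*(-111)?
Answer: 4*I*√3029 ≈ 220.15*I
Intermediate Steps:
s = 150 (s = 39 + 111 = 150)
a(K) = -24 (a(K) = 4*(-6) = -24)
g(N) = -24*N
√(-44864 + g(s)) = √(-44864 - 24*150) = √(-44864 - 3600) = √(-48464) = 4*I*√3029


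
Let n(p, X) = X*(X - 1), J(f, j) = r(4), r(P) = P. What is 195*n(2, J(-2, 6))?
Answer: 2340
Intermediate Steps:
J(f, j) = 4
n(p, X) = X*(-1 + X)
195*n(2, J(-2, 6)) = 195*(4*(-1 + 4)) = 195*(4*3) = 195*12 = 2340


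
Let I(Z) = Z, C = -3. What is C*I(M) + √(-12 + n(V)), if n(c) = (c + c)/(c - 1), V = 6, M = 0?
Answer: 4*I*√15/5 ≈ 3.0984*I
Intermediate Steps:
n(c) = 2*c/(-1 + c) (n(c) = (2*c)/(-1 + c) = 2*c/(-1 + c))
C*I(M) + √(-12 + n(V)) = -3*0 + √(-12 + 2*6/(-1 + 6)) = 0 + √(-12 + 2*6/5) = 0 + √(-12 + 2*6*(⅕)) = 0 + √(-12 + 12/5) = 0 + √(-48/5) = 0 + 4*I*√15/5 = 4*I*√15/5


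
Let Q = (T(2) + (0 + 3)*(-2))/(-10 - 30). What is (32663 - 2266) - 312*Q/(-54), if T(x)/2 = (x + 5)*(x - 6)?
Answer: 1368268/45 ≈ 30406.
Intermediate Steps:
T(x) = 2*(-6 + x)*(5 + x) (T(x) = 2*((x + 5)*(x - 6)) = 2*((5 + x)*(-6 + x)) = 2*((-6 + x)*(5 + x)) = 2*(-6 + x)*(5 + x))
Q = 31/20 (Q = ((-60 - 2*2 + 2*2²) + (0 + 3)*(-2))/(-10 - 30) = ((-60 - 4 + 2*4) + 3*(-2))/(-40) = ((-60 - 4 + 8) - 6)*(-1/40) = (-56 - 6)*(-1/40) = -62*(-1/40) = 31/20 ≈ 1.5500)
(32663 - 2266) - 312*Q/(-54) = (32663 - 2266) - 2418/(5*(-54)) = 30397 - 2418*(-1)/(5*54) = 30397 - 312*(-31/1080) = 30397 + 403/45 = 1368268/45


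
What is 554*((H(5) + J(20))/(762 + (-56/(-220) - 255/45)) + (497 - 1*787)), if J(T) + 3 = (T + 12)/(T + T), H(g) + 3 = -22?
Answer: -20058798772/124837 ≈ -1.6068e+5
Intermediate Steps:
H(g) = -25 (H(g) = -3 - 22 = -25)
J(T) = -3 + (12 + T)/(2*T) (J(T) = -3 + (T + 12)/(T + T) = -3 + (12 + T)/((2*T)) = -3 + (12 + T)*(1/(2*T)) = -3 + (12 + T)/(2*T))
554*((H(5) + J(20))/(762 + (-56/(-220) - 255/45)) + (497 - 1*787)) = 554*((-25 + (-5/2 + 6/20))/(762 + (-56/(-220) - 255/45)) + (497 - 1*787)) = 554*((-25 + (-5/2 + 6*(1/20)))/(762 + (-56*(-1/220) - 255*1/45)) + (497 - 787)) = 554*((-25 + (-5/2 + 3/10))/(762 + (14/55 - 17/3)) - 290) = 554*((-25 - 11/5)/(762 - 893/165) - 290) = 554*(-136/(5*124837/165) - 290) = 554*(-136/5*165/124837 - 290) = 554*(-4488/124837 - 290) = 554*(-36207218/124837) = -20058798772/124837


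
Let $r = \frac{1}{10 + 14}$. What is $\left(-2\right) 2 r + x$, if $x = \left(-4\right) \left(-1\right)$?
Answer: $\frac{23}{6} \approx 3.8333$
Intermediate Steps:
$x = 4$
$r = \frac{1}{24} \approx 0.041667$
$\left(-2\right) 2 r + x = \left(-2\right) 2 \cdot \frac{1}{24} + 4 = \left(-4\right) \frac{1}{24} + 4 = - \frac{1}{6} + 4 = \frac{23}{6}$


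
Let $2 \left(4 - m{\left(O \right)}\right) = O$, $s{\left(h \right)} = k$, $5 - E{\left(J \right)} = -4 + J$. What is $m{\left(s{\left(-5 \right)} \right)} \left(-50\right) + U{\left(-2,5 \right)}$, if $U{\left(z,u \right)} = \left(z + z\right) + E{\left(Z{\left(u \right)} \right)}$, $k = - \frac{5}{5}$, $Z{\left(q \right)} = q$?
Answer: $-225$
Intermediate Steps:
$k = -1$ ($k = \left(-5\right) \frac{1}{5} = -1$)
$E{\left(J \right)} = 9 - J$ ($E{\left(J \right)} = 5 - \left(-4 + J\right) = 9 - J$)
$s{\left(h \right)} = -1$
$m{\left(O \right)} = 4 - \frac{O}{2}$
$U{\left(z,u \right)} = 9 - u + 2 z$ ($U{\left(z,u \right)} = \left(z + z\right) - \left(-9 + u\right) = 2 z - \left(-9 + u\right) = 9 - u + 2 z$)
$m{\left(s{\left(-5 \right)} \right)} \left(-50\right) + U{\left(-2,5 \right)} = \left(4 - - \frac{1}{2}\right) \left(-50\right) + \left(9 - 5 + 2 \left(-2\right)\right) = \left(4 + \frac{1}{2}\right) \left(-50\right) - 0 = \frac{9}{2} \left(-50\right) + 0 = -225 + 0 = -225$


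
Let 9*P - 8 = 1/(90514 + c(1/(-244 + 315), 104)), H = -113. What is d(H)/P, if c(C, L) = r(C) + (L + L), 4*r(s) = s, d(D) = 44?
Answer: 850246617/17176723 ≈ 49.500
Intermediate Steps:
r(s) = s/4
c(C, L) = 2*L + C/4 (c(C, L) = C/4 + (L + L) = C/4 + 2*L = 2*L + C/4)
P = 68706892/77295147 (P = 8/9 + 1/(9*(90514 + (2*104 + 1/(4*(-244 + 315))))) = 8/9 + 1/(9*(90514 + (208 + (¼)/71))) = 8/9 + 1/(9*(90514 + (208 + (¼)*(1/71)))) = 8/9 + 1/(9*(90514 + (208 + 1/284))) = 8/9 + 1/(9*(90514 + 59073/284)) = 8/9 + 1/(9*(25765049/284)) = 8/9 + (⅑)*(284/25765049) = 8/9 + 284/231885441 = 68706892/77295147 ≈ 0.88889)
d(H)/P = 44/(68706892/77295147) = 44*(77295147/68706892) = 850246617/17176723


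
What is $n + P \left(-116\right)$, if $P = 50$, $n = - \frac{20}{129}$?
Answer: $- \frac{748220}{129} \approx -5800.2$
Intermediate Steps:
$n = - \frac{20}{129}$ ($n = \left(-20\right) \frac{1}{129} = - \frac{20}{129} \approx -0.15504$)
$n + P \left(-116\right) = - \frac{20}{129} + 50 \left(-116\right) = - \frac{20}{129} - 5800 = - \frac{748220}{129}$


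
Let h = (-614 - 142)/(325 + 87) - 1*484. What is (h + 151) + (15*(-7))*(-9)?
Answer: 62847/103 ≈ 610.17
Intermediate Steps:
h = -50041/103 (h = -756/412 - 484 = -756*1/412 - 484 = -189/103 - 484 = -50041/103 ≈ -485.83)
(h + 151) + (15*(-7))*(-9) = (-50041/103 + 151) + (15*(-7))*(-9) = -34488/103 - 105*(-9) = -34488/103 + 945 = 62847/103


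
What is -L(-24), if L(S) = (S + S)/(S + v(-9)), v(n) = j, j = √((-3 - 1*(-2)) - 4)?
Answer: -1152/581 - 48*I*√5/581 ≈ -1.9828 - 0.18474*I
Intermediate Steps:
j = I*√5 (j = √((-3 + 2) - 4) = √(-1 - 4) = √(-5) = I*√5 ≈ 2.2361*I)
v(n) = I*√5
L(S) = 2*S/(S + I*√5) (L(S) = (S + S)/(S + I*√5) = (2*S)/(S + I*√5) = 2*S/(S + I*√5))
-L(-24) = -2*(-24)/(-24 + I*√5) = -(-48)/(-24 + I*√5) = 48/(-24 + I*√5)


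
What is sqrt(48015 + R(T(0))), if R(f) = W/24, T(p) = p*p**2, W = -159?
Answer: sqrt(768134)/4 ≈ 219.11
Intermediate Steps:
T(p) = p**3
R(f) = -53/8 (R(f) = -159/24 = -159*1/24 = -53/8)
sqrt(48015 + R(T(0))) = sqrt(48015 - 53/8) = sqrt(384067/8) = sqrt(768134)/4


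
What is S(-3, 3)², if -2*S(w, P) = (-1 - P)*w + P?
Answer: 225/4 ≈ 56.250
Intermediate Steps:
S(w, P) = -P/2 - w*(-1 - P)/2 (S(w, P) = -((-1 - P)*w + P)/2 = -(w*(-1 - P) + P)/2 = -(P + w*(-1 - P))/2 = -P/2 - w*(-1 - P)/2)
S(-3, 3)² = ((½)*(-3) - ½*3 + (½)*3*(-3))² = (-3/2 - 3/2 - 9/2)² = (-15/2)² = 225/4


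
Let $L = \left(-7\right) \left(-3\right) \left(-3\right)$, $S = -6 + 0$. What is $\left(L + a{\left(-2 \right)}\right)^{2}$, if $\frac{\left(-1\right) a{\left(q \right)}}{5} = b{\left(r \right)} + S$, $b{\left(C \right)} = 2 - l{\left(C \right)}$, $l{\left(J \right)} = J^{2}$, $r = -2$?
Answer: $529$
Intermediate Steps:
$S = -6$
$b{\left(C \right)} = 2 - C^{2}$
$a{\left(q \right)} = 40$ ($a{\left(q \right)} = - 5 \left(\left(2 - \left(-2\right)^{2}\right) - 6\right) = - 5 \left(\left(2 - 4\right) - 6\right) = - 5 \left(-2 - 6\right) = \left(-5\right) \left(-8\right) = 40$)
$L = -63$ ($L = 21 \left(-3\right) = -63$)
$\left(L + a{\left(-2 \right)}\right)^{2} = \left(-63 + 40\right)^{2} = \left(-23\right)^{2} = 529$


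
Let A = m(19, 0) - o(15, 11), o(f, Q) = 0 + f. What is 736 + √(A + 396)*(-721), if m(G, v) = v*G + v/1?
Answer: 736 - 721*√381 ≈ -13337.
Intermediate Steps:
o(f, Q) = f
m(G, v) = v + G*v (m(G, v) = G*v + v*1 = G*v + v = v + G*v)
A = -15 (A = 0*(1 + 19) - 1*15 = 0*20 - 15 = 0 - 15 = -15)
736 + √(A + 396)*(-721) = 736 + √(-15 + 396)*(-721) = 736 + √381*(-721) = 736 - 721*√381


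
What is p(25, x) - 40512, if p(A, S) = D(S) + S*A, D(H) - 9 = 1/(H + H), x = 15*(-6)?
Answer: -7695541/180 ≈ -42753.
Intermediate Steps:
x = -90
D(H) = 9 + 1/(2*H) (D(H) = 9 + 1/(H + H) = 9 + 1/(2*H))
p(A, S) = 9 + 1/(2*S) + A*S (p(A, S) = (9 + 1/(2*S)) + S*A = (9 + 1/(2*S)) + A*S = 9 + 1/(2*S) + A*S)
p(25, x) - 40512 = (9 + (½)/(-90) + 25*(-90)) - 40512 = (9 + (½)*(-1/90) - 2250) - 40512 = (9 - 1/180 - 2250) - 40512 = -403381/180 - 40512 = -7695541/180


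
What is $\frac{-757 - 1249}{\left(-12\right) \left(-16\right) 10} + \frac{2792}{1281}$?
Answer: $\frac{155053}{136640} \approx 1.1348$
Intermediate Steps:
$\frac{-757 - 1249}{\left(-12\right) \left(-16\right) 10} + \frac{2792}{1281} = \frac{-757 - 1249}{192 \cdot 10} + 2792 \cdot \frac{1}{1281} = - \frac{2006}{1920} + \frac{2792}{1281} = \left(-2006\right) \frac{1}{1920} + \frac{2792}{1281} = - \frac{1003}{960} + \frac{2792}{1281} = \frac{155053}{136640}$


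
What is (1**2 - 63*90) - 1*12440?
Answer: -18109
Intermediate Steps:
(1**2 - 63*90) - 1*12440 = (1 - 5670) - 12440 = -5669 - 12440 = -18109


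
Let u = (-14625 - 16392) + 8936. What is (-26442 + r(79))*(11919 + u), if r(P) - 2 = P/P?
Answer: 268673118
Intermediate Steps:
r(P) = 3 (r(P) = 2 + P/P = 2 + 1 = 3)
u = -22081 (u = -31017 + 8936 = -22081)
(-26442 + r(79))*(11919 + u) = (-26442 + 3)*(11919 - 22081) = -26439*(-10162) = 268673118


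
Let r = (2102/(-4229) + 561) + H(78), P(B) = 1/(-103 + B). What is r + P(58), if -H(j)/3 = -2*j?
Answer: 195725026/190305 ≈ 1028.5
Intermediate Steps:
H(j) = 6*j (H(j) = -(-6)*j = 6*j)
r = 4349539/4229 (r = (2102/(-4229) + 561) + 6*78 = (2102*(-1/4229) + 561) + 468 = (-2102/4229 + 561) + 468 = 2370367/4229 + 468 = 4349539/4229 ≈ 1028.5)
r + P(58) = 4349539/4229 + 1/(-103 + 58) = 4349539/4229 + 1/(-45) = 4349539/4229 - 1/45 = 195725026/190305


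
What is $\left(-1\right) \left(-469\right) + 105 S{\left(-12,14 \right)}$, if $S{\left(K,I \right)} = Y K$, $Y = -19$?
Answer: $24409$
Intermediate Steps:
$S{\left(K,I \right)} = - 19 K$
$\left(-1\right) \left(-469\right) + 105 S{\left(-12,14 \right)} = \left(-1\right) \left(-469\right) + 105 \left(\left(-19\right) \left(-12\right)\right) = 469 + 105 \cdot 228 = 469 + 23940 = 24409$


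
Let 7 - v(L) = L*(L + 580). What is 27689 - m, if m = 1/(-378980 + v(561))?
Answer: 28217139987/1019074 ≈ 27689.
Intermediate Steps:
v(L) = 7 - L*(580 + L) (v(L) = 7 - L*(L + 580) = 7 - L*(580 + L))
m = -1/1019074 (m = 1/(-378980 + (7 - 1*561**2 - 580*561)) = 1/(-378980 + (7 - 1*314721 - 325380)) = 1/(-378980 + (7 - 314721 - 325380)) = 1/(-378980 - 640094) = 1/(-1019074) = -1/1019074 ≈ -9.8128e-7)
27689 - m = 27689 - 1*(-1/1019074) = 27689 + 1/1019074 = 28217139987/1019074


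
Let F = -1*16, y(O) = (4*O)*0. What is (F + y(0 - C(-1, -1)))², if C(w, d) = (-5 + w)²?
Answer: 256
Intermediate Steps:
y(O) = 0
F = -16
(F + y(0 - C(-1, -1)))² = (-16 + 0)² = (-16)² = 256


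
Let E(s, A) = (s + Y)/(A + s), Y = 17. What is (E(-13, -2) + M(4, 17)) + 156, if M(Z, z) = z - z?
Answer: 2336/15 ≈ 155.73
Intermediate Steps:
E(s, A) = (17 + s)/(A + s) (E(s, A) = (s + 17)/(A + s) = (17 + s)/(A + s))
M(Z, z) = 0
(E(-13, -2) + M(4, 17)) + 156 = ((17 - 13)/(-2 - 13) + 0) + 156 = (4/(-15) + 0) + 156 = (-1/15*4 + 0) + 156 = (-4/15 + 0) + 156 = -4/15 + 156 = 2336/15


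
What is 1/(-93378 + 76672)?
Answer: -1/16706 ≈ -5.9859e-5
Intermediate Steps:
1/(-93378 + 76672) = 1/(-16706) = -1/16706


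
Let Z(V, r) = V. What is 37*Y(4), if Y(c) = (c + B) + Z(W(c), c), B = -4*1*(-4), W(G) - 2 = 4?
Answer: 962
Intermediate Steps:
W(G) = 6 (W(G) = 2 + 4 = 6)
B = 16 (B = -4*(-4) = 16)
Y(c) = 22 + c (Y(c) = (c + 16) + 6 = (16 + c) + 6 = 22 + c)
37*Y(4) = 37*(22 + 4) = 37*26 = 962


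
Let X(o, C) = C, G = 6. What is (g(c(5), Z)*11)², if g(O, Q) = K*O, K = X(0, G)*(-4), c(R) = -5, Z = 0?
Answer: 1742400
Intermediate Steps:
K = -24 (K = 6*(-4) = -24)
g(O, Q) = -24*O
(g(c(5), Z)*11)² = (-24*(-5)*11)² = (120*11)² = 1320² = 1742400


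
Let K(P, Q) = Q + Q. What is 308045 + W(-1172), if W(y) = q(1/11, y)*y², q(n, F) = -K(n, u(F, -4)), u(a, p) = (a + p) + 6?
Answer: 3214494605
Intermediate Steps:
u(a, p) = 6 + a + p
K(P, Q) = 2*Q
q(n, F) = -4 - 2*F (q(n, F) = -2*(6 + F - 4) = -2*(2 + F) = -(4 + 2*F) = -4 - 2*F)
W(y) = y²*(-4 - 2*y) (W(y) = (-4 - 2*y)*y² = y²*(-4 - 2*y))
308045 + W(-1172) = 308045 + 2*(-1172)²*(-2 - 1*(-1172)) = 308045 + 2*1373584*(-2 + 1172) = 308045 + 2*1373584*1170 = 308045 + 3214186560 = 3214494605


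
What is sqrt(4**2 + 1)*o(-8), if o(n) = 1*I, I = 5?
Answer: 5*sqrt(17) ≈ 20.616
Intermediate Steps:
o(n) = 5 (o(n) = 1*5 = 5)
sqrt(4**2 + 1)*o(-8) = sqrt(4**2 + 1)*5 = sqrt(16 + 1)*5 = sqrt(17)*5 = 5*sqrt(17)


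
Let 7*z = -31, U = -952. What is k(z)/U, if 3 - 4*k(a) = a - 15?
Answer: -157/26656 ≈ -0.0058899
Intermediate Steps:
z = -31/7 (z = (⅐)*(-31) = -31/7 ≈ -4.4286)
k(a) = 9/2 - a/4 (k(a) = ¾ - (a - 15)/4 = ¾ - (-15 + a)/4 = ¾ + (15/4 - a/4) = 9/2 - a/4)
k(z)/U = (9/2 - ¼*(-31/7))/(-952) = (9/2 + 31/28)*(-1/952) = (157/28)*(-1/952) = -157/26656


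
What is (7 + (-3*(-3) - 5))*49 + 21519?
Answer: 22058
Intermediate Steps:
(7 + (-3*(-3) - 5))*49 + 21519 = (7 + (9 - 5))*49 + 21519 = (7 + 4)*49 + 21519 = 11*49 + 21519 = 539 + 21519 = 22058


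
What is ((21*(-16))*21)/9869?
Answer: -7056/9869 ≈ -0.71497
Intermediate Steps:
((21*(-16))*21)/9869 = -336*21*(1/9869) = -7056*1/9869 = -7056/9869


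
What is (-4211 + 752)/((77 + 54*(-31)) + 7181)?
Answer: -3459/5584 ≈ -0.61945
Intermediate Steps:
(-4211 + 752)/((77 + 54*(-31)) + 7181) = -3459/((77 - 1674) + 7181) = -3459/(-1597 + 7181) = -3459/5584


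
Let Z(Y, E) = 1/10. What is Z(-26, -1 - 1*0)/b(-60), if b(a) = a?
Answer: -1/600 ≈ -0.0016667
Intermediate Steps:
Z(Y, E) = ⅒
Z(-26, -1 - 1*0)/b(-60) = (⅒)/(-60) = (⅒)*(-1/60) = -1/600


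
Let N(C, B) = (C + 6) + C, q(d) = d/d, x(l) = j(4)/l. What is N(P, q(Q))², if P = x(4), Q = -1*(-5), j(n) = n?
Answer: 64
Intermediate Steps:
Q = 5
x(l) = 4/l
P = 1 (P = 4/4 = 4*(¼) = 1)
q(d) = 1
N(C, B) = 6 + 2*C (N(C, B) = (6 + C) + C = 6 + 2*C)
N(P, q(Q))² = (6 + 2*1)² = (6 + 2)² = 8² = 64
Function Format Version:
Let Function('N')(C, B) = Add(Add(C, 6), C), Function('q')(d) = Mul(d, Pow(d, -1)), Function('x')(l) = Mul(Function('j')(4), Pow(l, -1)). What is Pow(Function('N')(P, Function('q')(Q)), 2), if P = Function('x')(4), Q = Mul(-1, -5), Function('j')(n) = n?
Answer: 64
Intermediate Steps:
Q = 5
Function('x')(l) = Mul(4, Pow(l, -1))
P = 1 (P = Mul(4, Pow(4, -1)) = Mul(4, Rational(1, 4)) = 1)
Function('q')(d) = 1
Function('N')(C, B) = Add(6, Mul(2, C)) (Function('N')(C, B) = Add(Add(6, C), C) = Add(6, Mul(2, C)))
Pow(Function('N')(P, Function('q')(Q)), 2) = Pow(Add(6, Mul(2, 1)), 2) = Pow(Add(6, 2), 2) = Pow(8, 2) = 64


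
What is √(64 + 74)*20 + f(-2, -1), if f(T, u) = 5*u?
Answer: -5 + 20*√138 ≈ 229.95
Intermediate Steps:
√(64 + 74)*20 + f(-2, -1) = √(64 + 74)*20 + 5*(-1) = √138*20 - 5 = 20*√138 - 5 = -5 + 20*√138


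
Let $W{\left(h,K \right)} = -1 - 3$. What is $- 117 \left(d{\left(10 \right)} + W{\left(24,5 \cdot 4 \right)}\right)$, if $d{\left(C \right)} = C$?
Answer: $-702$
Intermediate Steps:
$W{\left(h,K \right)} = -4$
$- 117 \left(d{\left(10 \right)} + W{\left(24,5 \cdot 4 \right)}\right) = - 117 \left(10 - 4\right) = \left(-117\right) 6 = -702$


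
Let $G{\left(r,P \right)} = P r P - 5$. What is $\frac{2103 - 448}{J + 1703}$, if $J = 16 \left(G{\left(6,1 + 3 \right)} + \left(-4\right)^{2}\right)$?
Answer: $\frac{331}{683} \approx 0.48463$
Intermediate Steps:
$G{\left(r,P \right)} = -5 + r P^{2}$ ($G{\left(r,P \right)} = r P^{2} - 5 = -5 + r P^{2}$)
$J = 1712$ ($J = 16 \left(\left(-5 + 6 \left(1 + 3\right)^{2}\right) + \left(-4\right)^{2}\right) = 16 \left(\left(-5 + 6 \cdot 4^{2}\right) + 16\right) = 16 \left(\left(-5 + 6 \cdot 16\right) + 16\right) = 16 \left(\left(-5 + 96\right) + 16\right) = 16 \left(91 + 16\right) = 16 \cdot 107 = 1712$)
$\frac{2103 - 448}{J + 1703} = \frac{2103 - 448}{1712 + 1703} = \frac{1655}{3415} = 1655 \cdot \frac{1}{3415} = \frac{331}{683}$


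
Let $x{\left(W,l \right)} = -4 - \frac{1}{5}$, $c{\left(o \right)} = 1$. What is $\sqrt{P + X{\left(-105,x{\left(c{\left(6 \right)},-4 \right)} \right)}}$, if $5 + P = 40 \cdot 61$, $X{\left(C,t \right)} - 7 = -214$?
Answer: $2 \sqrt{557} \approx 47.202$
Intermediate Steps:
$x{\left(W,l \right)} = - \frac{21}{5}$ ($x{\left(W,l \right)} = -4 - \frac{1}{5} = - \frac{21}{5}$)
$X{\left(C,t \right)} = -207$ ($X{\left(C,t \right)} = 7 - 214 = -207$)
$P = 2435$ ($P = -5 + 40 \cdot 61 = -5 + 2440 = 2435$)
$\sqrt{P + X{\left(-105,x{\left(c{\left(6 \right)},-4 \right)} \right)}} = \sqrt{2435 - 207} = \sqrt{2228} = 2 \sqrt{557}$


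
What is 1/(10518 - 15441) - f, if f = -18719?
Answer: 92153636/4923 ≈ 18719.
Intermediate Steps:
1/(10518 - 15441) - f = 1/(10518 - 15441) - 1*(-18719) = 1/(-4923) + 18719 = -1/4923 + 18719 = 92153636/4923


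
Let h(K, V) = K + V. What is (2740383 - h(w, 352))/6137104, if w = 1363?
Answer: 684667/1534276 ≈ 0.44625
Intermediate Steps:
(2740383 - h(w, 352))/6137104 = (2740383 - (1363 + 352))/6137104 = (2740383 - 1*1715)*(1/6137104) = (2740383 - 1715)*(1/6137104) = 2738668*(1/6137104) = 684667/1534276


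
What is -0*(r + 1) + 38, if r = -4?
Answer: 38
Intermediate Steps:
-0*(r + 1) + 38 = -0*(-4 + 1) + 38 = -0*(-3) + 38 = -76*0 + 38 = 0 + 38 = 38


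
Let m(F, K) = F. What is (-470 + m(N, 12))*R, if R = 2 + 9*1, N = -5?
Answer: -5225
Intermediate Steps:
R = 11 (R = 2 + 9 = 11)
(-470 + m(N, 12))*R = (-470 - 5)*11 = -475*11 = -5225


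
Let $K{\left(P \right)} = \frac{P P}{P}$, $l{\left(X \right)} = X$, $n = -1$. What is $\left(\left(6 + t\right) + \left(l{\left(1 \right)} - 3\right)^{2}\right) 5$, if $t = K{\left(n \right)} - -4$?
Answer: $65$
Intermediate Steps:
$K{\left(P \right)} = P$ ($K{\left(P \right)} = \frac{P^{2}}{P} = P$)
$t = 3$ ($t = -1 - -4 = -1 + 4 = 3$)
$\left(\left(6 + t\right) + \left(l{\left(1 \right)} - 3\right)^{2}\right) 5 = \left(\left(6 + 3\right) + \left(1 - 3\right)^{2}\right) 5 = \left(9 + \left(-2\right)^{2}\right) 5 = \left(9 + 4\right) 5 = 13 \cdot 5 = 65$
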